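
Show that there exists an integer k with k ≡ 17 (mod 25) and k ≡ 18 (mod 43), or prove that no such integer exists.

k = 792

gcd(25, 43) = 1, so the Chinese Remainder Theorem guarantees exactly one residue class mod 1075 satisfying both.
Write k = 17 + 25t and require 17 + 25t ≡ 18 (mod 43), i.e. 25t ≡ 1 (mod 43).
Invert 25 mod 43 by the Euclidean algorithm: 43 = 1·25 + 18, 25 = 1·18 + 7, 18 = 2·7 + 4, 7 = 1·4 + 3, 4 = 1·3 + 1, 3 = 3·1 + 0; back-substituting, 1 = 4 − 1·3 = 4 − (7 − 1·4) = −7 + 2·4 = −7 + 2·(18 − 2·7) = 2·18 − 5·7 = 2·18 − 5·(25 − 1·18) = −5·25 + 7·18 = −5·25 + 7·(43 − 1·25) = 7·43 − 12·25. Hence 25·(-12) ≡ 1, so 25⁻¹ ≡ -12 ≡ 31 (mod 43).
Multiplying by 31: t ≡ 31·1 = 31 (mod 43).
With t = 31: k = 17 + 25·31 = 792.
Check: 792 mod 25 = 17, 792 mod 43 = 18. ✓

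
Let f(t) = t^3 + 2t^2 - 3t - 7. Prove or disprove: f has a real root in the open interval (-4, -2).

No such root exists.

f(-4) = -27 and f(-2) = -1, both negative, so a sign-change argument is unavailable; we show f keeps this sign on the whole interval.
Shift to the endpoint -2: with t = -2 − u (0 < u < 2), one computes f(-2 − u) = -u^3 - 4u^2 - u - 1.
The nonzero coefficients here are all negative, so for u > 0 every term is negative (or zero), and the constant term -1 is strictly negative.
Therefore f(t) < 0 throughout (-4, -2), and f has no zero there.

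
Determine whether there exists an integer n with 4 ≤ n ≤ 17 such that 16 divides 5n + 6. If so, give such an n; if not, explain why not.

For n = 4, 5, …, 17 the values of 5n + 6 modulo 16 are 10, 15, 4, 9, 14, 3, 8, 13, 2, 7, 12, 1, 6, 11 respectively.
Since 0 is absent from this list, 16 ∤ 5n + 6 for every n with 4 ≤ n ≤ 17.

No, no such integer n in that range exists.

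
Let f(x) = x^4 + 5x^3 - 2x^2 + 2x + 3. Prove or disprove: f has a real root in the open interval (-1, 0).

Yes, f has a root in the interval.

f(-1) = -5 and f(0) = 3, which have opposite signs.
f is continuous everywhere (it is a polynomial), in particular on [-1, 0].
By the Intermediate Value Theorem f must vanish at some point of (-1, 0).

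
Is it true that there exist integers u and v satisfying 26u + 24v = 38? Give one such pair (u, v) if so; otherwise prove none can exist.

u = 7, v = -6

Every value of 26u + 24v is a multiple of gcd(26, 24) = 2; since 2 ∣ 38, solutions exist.
Dividing through by 2 reduces the equation to 13u + 12v = 19.
Euclidean algorithm: 13 = 1·12 + 1, 12 = 12·1 + 0.
Working back up the chain: 1 = 13 − 1·12. So 13·1 + 12·(-1) = 1.
Times 19: 13·19 + 12·(-19) = 19, so (19, -19) solves it.
Subtracting 1·12 from u and adding 1·13 to v gives the tidier solution (7, -6).
Check: 26·7 + 24·(-6) = 182 − 144 = 38. ✓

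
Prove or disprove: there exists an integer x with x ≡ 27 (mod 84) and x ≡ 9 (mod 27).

Here gcd(84, 27) = 3, and both 27 and 9 leave remainder 0 mod 3, so the system is consistent.
List candidates x ≡ 27 (mod 84): 27, 111, 195, 279. Modulo 27 these are 0, 3, 6, 9; 279 gives 9 as required.
Indeed 279 ≡ 27 (mod 84) and 279 ≡ 9 (mod 27).

x = 279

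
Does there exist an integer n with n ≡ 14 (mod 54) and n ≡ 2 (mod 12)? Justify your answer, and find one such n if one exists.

n = 14

The moduli are not coprime: gcd(54, 12) = 6. Compatibility requires 6 ∣ (2 − 14) = -12, which holds, so solutions exist.
In fact n = 14 itself already satisfies 14 mod 12 = 2.
Check: 14 mod 54 = 14, 14 mod 12 = 2. ✓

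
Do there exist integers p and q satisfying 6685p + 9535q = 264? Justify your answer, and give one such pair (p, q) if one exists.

gcd(6685, 9535) = 5, so every integer of the form 6685p + 9535q is a multiple of 5.
But 264 = 5·52 + 4, so 5 ∤ 264.
So the equation is unsolvable over ℤ.

There are no such integers.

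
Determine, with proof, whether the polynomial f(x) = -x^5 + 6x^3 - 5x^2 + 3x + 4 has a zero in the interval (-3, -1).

Such a root exists.

f(-3) = 31 and f(-1) = -9, which have opposite signs.
Since f is a polynomial it is continuous on [-3, -1].
By the Intermediate Value Theorem f must vanish at some point of (-3, -1).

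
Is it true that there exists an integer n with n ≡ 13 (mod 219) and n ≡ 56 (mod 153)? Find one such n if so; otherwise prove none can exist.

There is no such integer.

Reduce both congruences modulo 3, which divides 219 and 153: they say n ≡ 13 (mod 3) and n ≡ 56 (mod 3).
But 13 mod 3 = 1 while 56 mod 3 = 2, a contradiction.
So no integer satisfies both congruences.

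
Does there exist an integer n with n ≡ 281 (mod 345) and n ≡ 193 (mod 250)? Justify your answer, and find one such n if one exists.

gcd(345, 250) = 5. If n ≡ 281 (mod 345) and n ≡ 193 (mod 250), then n ≡ 281 (mod 5) and n ≡ 193 (mod 5).
But 281 mod 5 = 1 while 193 mod 5 = 3, a contradiction.
So no integer satisfies both congruences.

There is no such integer.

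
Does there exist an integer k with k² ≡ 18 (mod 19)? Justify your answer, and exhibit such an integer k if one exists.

Since (19 − k)² ≡ k² (mod 19), it suffices to square k = 0, 1, …, 9: the residues are 0, 1, 4, 9, 16, 6, 17, 11, 7, 5.
The set of squares mod 19 is therefore {0, 1, 4, 5, 6, 7, 9, 11, 16, 17}, which does not contain 18.
Hence no integer k has k² ≡ 18 (mod 19).

No, no such integer exists.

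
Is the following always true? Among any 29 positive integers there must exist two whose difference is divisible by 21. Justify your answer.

Yes, this is always true.

There are exactly 21 possible remainders on division by 21.
With 29 integers and only 21 classes, the pigeonhole principle forces two of them, say a and b, into the same class.
Their difference a − b is then a multiple of 21.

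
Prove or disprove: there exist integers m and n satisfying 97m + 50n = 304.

m = 32, n = -56

97 and 50 are coprime, so 97m + 50n ranges over all of ℤ.
Run the Euclidean algorithm on 97 and 50: 97 = 1·50 + 47, 50 = 1·47 + 3, 47 = 15·3 + 2, 3 = 1·2 + 1, 2 = 2·1 + 0.
Unwinding: 1 = 3 − 1·2 = 3 − (47 − 15·3) = −47 + 16·3 = −47 + 16·(50 − 1·47) = 16·50 − 17·47 = 16·50 − 17·(97 − 1·50) = −17·97 + 33·50, i.e. 97·(-17) + 50·33 = 1.
Times 304: 97·(-5168) + 50·10032 = 304, so (-5168, 10032) solves it.
Adding 104·50 to m and subtracting 104·97 from n gives the tidier solution (32, -56).
Indeed 97·32 + 50·(-56) = 3104 − 2800 = 304.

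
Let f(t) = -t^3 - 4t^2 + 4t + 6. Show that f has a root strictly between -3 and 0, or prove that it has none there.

Yes, f has a root in the interval.

f(-3) = -15 and f(0) = 6, which have opposite signs.
As a polynomial, f is continuous on every closed interval.
By the Intermediate Value Theorem f must vanish at some point of (-3, 0).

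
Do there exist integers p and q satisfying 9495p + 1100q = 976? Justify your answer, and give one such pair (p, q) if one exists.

Both 9495 and 1100 are divisible by gcd(9495, 1100) = 5, hence so is any combination 9495p + 1100q.
But 976 = 5·195 + 1, so 5 ∤ 976.
So the equation is unsolvable over ℤ.

No such integers exist.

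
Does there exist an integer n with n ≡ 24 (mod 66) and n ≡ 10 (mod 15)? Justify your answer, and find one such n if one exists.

gcd(66, 15) = 3. If n ≡ 24 (mod 66) and n ≡ 10 (mod 15), then n ≡ 24 (mod 3) and n ≡ 10 (mod 3).
However 24 ≡ 0 and 10 ≡ 1 (mod 3), and 0 ≠ 1.
Therefore no such n exists.

No such integer exists.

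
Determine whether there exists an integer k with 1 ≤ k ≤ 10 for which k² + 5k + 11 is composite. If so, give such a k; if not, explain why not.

At k = 8: 8² + 5·8 + 11 = 115 = 5·23, which is composite.

k = 8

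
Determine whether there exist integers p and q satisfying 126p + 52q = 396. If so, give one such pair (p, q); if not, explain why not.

p = 18, q = -36

gcd(126, 52) = 2, and 2 divides 396, so integer solutions exist.
Dividing through by 2 reduces the equation to 63p + 26q = 198.
Dividing repeatedly: 63 = 2·26 + 11, 26 = 2·11 + 4, 11 = 2·4 + 3, 4 = 1·3 + 1, 3 = 3·1 + 0.
Unwinding: 1 = 4 − 1·3 = 4 − (11 − 2·4) = −11 + 3·4 = −11 + 3·(26 − 2·11) = 3·26 − 7·11 = 3·26 − 7·(63 − 2·26) = −7·63 + 17·26, i.e. 63·(-7) + 26·17 = 1.
Times 198: 63·(-1386) + 26·3366 = 198, so (-1386, 3366) solves it.
Shifting by a multiple of (26, −63) keeps it a solution: p = -1386 + 54·26 = 18, q = 3366 − 54·63 = -36.
Indeed 126·18 + 52·(-36) = 2268 − 1872 = 396.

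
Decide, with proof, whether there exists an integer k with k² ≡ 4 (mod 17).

Take k = 2. Then 2² = 4, and since 0 ≤ 4 < 17 this is already reduced: 2² ≡ 4 (mod 17).

k = 2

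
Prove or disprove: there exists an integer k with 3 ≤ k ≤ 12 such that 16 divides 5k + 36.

k = 12 works, since 5·12 + 36 = 96 = 6·16.

k = 12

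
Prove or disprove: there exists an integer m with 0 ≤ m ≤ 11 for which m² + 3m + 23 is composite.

At m = 4: 4² + 3·4 + 23 = 51 = 3·17, which is composite.

m = 4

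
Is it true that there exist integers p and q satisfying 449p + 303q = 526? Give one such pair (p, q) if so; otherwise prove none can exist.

p = 290, q = -428

Since gcd(449, 303) = 1, every integer is an integer combination of 449 and 303.
Euclidean algorithm: 449 = 1·303 + 146, 303 = 2·146 + 11, 146 = 13·11 + 3, 11 = 3·3 + 2, 3 = 1·2 + 1, 2 = 2·1 + 0.
Back-substituting, 1 = 3 − 1·2 = 3 − (11 − 3·3) = −11 + 4·3 = −11 + 4·(146 − 13·11) = 4·146 − 53·11 = 4·146 − 53·(303 − 2·146) = −53·303 + 110·146 = −53·303 + 110·(449 − 1·303) = 110·449 − 163·303; that is, 449·110 + 303·(-163) = 1.
Multiplying through by 526: p = 110·526 = 57860, q = (-163)·526 = -85738 is a solution.
Subtracting 190·303 from p and adding 190·449 to q gives the tidier solution (290, -428).
Check: 449·290 + 303·(-428) = 130210 − 129684 = 526. ✓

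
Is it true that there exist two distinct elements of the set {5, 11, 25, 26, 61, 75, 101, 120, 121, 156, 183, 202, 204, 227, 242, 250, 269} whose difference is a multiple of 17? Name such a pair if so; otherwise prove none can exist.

Residues mod 17: 5↦5, 11↦11, 25↦8, 26↦9, 61↦10, 75↦7, 101↦16, 120↦1, 121↦2, 156↦3, 183↦13, 202↦15, 204↦0, 227↦6, 242↦4, 250↦12, 269↦14.
All 17 residues are distinct, so no two elements differ by a multiple of 17.

No, no such pair exists.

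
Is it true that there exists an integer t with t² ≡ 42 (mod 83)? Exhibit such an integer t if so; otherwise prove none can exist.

No, no such integer exists.

83 is prime, so by Euler's criterion 42 is a square mod 83 iff 42^((83−1)/2) = 42^41 ≡ 1 (mod 83).
Squaring successively (mod 83): 42^2 = 1764 ≡ 21; 42^4 ≡ 21² = 441 ≡ 26; 42^8 ≡ 26² = 676 ≡ 12; 42^16 ≡ 12² = 144 ≡ 61; 42^32 ≡ 61² = 3721 ≡ 69.
Since 41 = 32 + 8 + 1, 42^41 ≡ 69 · 12 · 42; multiplying out mod 83: 69·12 = 828 ≡ 81, then 81·42 = 3402 ≡ 82. Thus 42^41 ≡ 82 ≡ −1 (mod 83).
The value −1 means 42 is a non-residue modulo 83, so t² ≡ 42 (mod 83) is impossible.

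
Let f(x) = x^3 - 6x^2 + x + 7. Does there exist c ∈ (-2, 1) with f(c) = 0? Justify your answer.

Such a root exists.

f(-2) = -27 and f(1) = 3, which have opposite signs.
As a polynomial, f is continuous on every closed interval.
So by the Intermediate Value Theorem there is a c strictly between -2 and 1 with f(c) = 0.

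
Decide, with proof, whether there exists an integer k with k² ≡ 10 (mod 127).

No, no such integer exists.

127 is prime, so by Euler's criterion 10 is a square mod 127 iff 10^((127−1)/2) = 10^63 ≡ 1 (mod 127).
Repeated squaring mod 127: 10^2 = 100 ≡ 100; 10^4 ≡ 100² = 10000 ≡ 94; 10^8 ≡ 94² = 8836 ≡ 73; 10^16 ≡ 73² = 5329 ≡ 122; 10^32 ≡ 122² = 14884 ≡ 25.
Since 63 = 32 + 16 + 8 + 4 + 2 + 1, 10^63 ≡ 25 · 122 · 73 · 94 · 100 · 10; multiplying out mod 127: 25·122 = 3050 ≡ 2, then 2·73 = 146 ≡ 19, then 19·94 = 1786 ≡ 8, then 8·100 = 800 ≡ 38, then 38·10 = 380 ≡ 126. Thus 10^63 ≡ 126 ≡ −1 (mod 127).
By Euler's criterion 10 is a quadratic non-residue mod 127: no k satisfies k² ≡ 10 (mod 127).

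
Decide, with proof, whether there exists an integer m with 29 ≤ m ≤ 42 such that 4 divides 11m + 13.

Try m = 29: 11·29 + 13 = 332 = 83·4, which is divisible by 4.

m = 29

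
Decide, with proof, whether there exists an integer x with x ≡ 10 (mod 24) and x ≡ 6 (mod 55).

x = 226

gcd(24, 55) = 1, so the Chinese Remainder Theorem guarantees exactly one residue class mod 1320 satisfying both.
Write x = 10 + 24t and require 10 + 24t ≡ 6 (mod 55), i.e. 24t ≡ 51 (mod 55).
To invert 24 modulo 55: 55 = 2·24 + 7, 24 = 3·7 + 3, 7 = 2·3 + 1, 3 = 3·1 + 0, and unwinding, 1 = 7 − 2·3 = 7 − 2·(24 − 3·7) = −2·24 + 7·7 = −2·24 + 7·(55 − 2·24) = 7·55 − 16·24. Thus 24⁻¹ ≡ -16 ≡ 39 (mod 55).
Multiplying by 39: t ≡ 39·51 = 1989 ≡ 9 (mod 55).
Taking t = 9 gives x = 10 + 24·9 = 226.
Check: 226 mod 24 = 10, 226 mod 55 = 6. ✓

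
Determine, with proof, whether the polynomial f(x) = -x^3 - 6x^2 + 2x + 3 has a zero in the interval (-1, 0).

Such a root exists.

f(-1) = -4 and f(0) = 3, which have opposite signs.
Since f is a polynomial it is continuous on [-1, 0].
By the Intermediate Value Theorem f must vanish at some point of (-1, 0).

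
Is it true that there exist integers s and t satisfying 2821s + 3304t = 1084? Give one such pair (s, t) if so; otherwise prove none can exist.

Any value of 2821s + 3304t is a multiple of gcd(2821, 3304) = 7.
But 1084 is not a multiple of 7 (it leaves remainder 6).
Hence no integers s, t satisfy the equation.

There are no such integers.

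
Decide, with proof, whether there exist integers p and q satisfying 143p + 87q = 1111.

143 and 87 are coprime, so 143p + 87q ranges over all of ℤ.
Run the Euclidean algorithm on 143 and 87: 143 = 1·87 + 56, 87 = 1·56 + 31, 56 = 1·31 + 25, 31 = 1·25 + 6, 25 = 4·6 + 1, 6 = 6·1 + 0.
Working back up the chain: 1 = 25 − 4·6 = 25 − 4·(31 − 1·25) = −4·31 + 5·25 = −4·31 + 5·(56 − 1·31) = 5·56 − 9·31 = 5·56 − 9·(87 − 1·56) = −9·87 + 14·56 = −9·87 + 14·(143 − 1·87) = 14·143 − 23·87. So 143·14 + 87·(-23) = 1.
Multiplying through by 1111: p = 14·1111 = 15554, q = (-23)·1111 = -25553 is a solution.
Shifting by a multiple of (87, −143) keeps it a solution: p = 15554 − 178·87 = 68, q = -25553 + 178·143 = -99.
Check: 143·68 + 87·(-99) = 9724 − 8613 = 1111. ✓

p = 68, q = -99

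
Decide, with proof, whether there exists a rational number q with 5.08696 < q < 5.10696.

Look for a denominator N such that an integer falls strictly between N·5.08696 and N·5.10696. N = 10 works: 10·5.08696 = 50.86960 < 51 < 51.06960 = 10·5.10696.
So q = 51/10 works: it is a ratio of integers, and dividing 10·5.08696 < 51 < 10·5.10696 through by 10 gives 5.08696 < 51/10 < 5.10696.

q = 51/10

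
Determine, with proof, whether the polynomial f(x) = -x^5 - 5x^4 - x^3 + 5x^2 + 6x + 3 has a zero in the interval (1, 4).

Such a root exists.

f(1) = 7 and f(4) = -2261, which have opposite signs.
Since f is a polynomial it is continuous on [1, 4].
By the Intermediate Value Theorem, f takes the value 0 somewhere in the open interval.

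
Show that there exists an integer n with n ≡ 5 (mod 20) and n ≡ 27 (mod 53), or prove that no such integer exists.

gcd(20, 53) = 1, so the Chinese Remainder Theorem guarantees exactly one residue class mod 1060 satisfying both.
Any solution of the first congruence is n = 5 + 20t; substituting into the second, 20t ≡ 27 − 5 ≡ 22 (mod 53).
To invert 20 modulo 53: 53 = 2·20 + 13, 20 = 1·13 + 7, 13 = 1·7 + 6, 7 = 1·6 + 1, 6 = 6·1 + 0, and unwinding, 1 = 7 − 1·6 = 7 − (13 − 1·7) = −13 + 2·7 = −13 + 2·(20 − 1·13) = 2·20 − 3·13 = 2·20 − 3·(53 − 2·20) = −3·53 + 8·20. Thus 20⁻¹ ≡ 8 (mod 53).
Therefore t ≡ 8·22 = 176 ≡ 17 (mod 53).
Taking t = 17 gives n = 5 + 20·17 = 345.
Check: 345 mod 20 = 5, 345 mod 53 = 27. ✓

n = 345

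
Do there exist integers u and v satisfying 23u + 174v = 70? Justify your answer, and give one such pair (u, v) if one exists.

23 and 174 are coprime, so 23u + 174v ranges over all of ℤ.
Dividing repeatedly: 174 = 7·23 + 13, 23 = 1·13 + 10, 13 = 1·10 + 3, 10 = 3·3 + 1, 3 = 3·1 + 0.
Unwinding: 1 = 10 − 3·3 = 10 − 3·(13 − 1·10) = −3·13 + 4·10 = −3·13 + 4·(23 − 1·13) = 4·23 − 7·13 = 4·23 − 7·(174 − 7·23) = −7·174 + 53·23, i.e. 23·53 + 174·(-7) = 1.
Times 70: 23·3710 + 174·(-490) = 70, so (3710, -490) solves it.
Shifting by a multiple of (174, −23) keeps it a solution: u = 3710 − 21·174 = 56, v = -490 + 21·23 = -7.
Check: 23·56 + 174·(-7) = 1288 − 1218 = 70. ✓

u = 56, v = -7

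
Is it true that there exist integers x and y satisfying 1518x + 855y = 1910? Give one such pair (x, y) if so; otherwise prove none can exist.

There are no such integers.

gcd(1518, 855) = 3, so every integer of the form 1518x + 855y is a multiple of 3.
But 1910 = 3·636 + 2, so 3 ∤ 1910.
Therefore 1518x + 855y = 1910 has no solution in integers.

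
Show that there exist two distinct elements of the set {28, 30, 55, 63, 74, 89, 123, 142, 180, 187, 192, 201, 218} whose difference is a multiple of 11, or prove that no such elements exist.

Reduce each element mod 11: 28↦6, 30↦8, 55↦0, 63↦8, 74↦8, 89↦1, 123↦2, 142↦10, 180↦4, 187↦0, 192↦5, 201↦3, 218↦9. The residue 8 repeats (at 30 and 63), and 63 − 30 = 33 = 3·11.

The pair (30, 63) works.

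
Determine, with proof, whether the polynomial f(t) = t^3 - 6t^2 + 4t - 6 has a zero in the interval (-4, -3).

The endpoint values f(-4) = -182 and f(-3) = -99 are both negative. Claim: f(t) < 0 for every t in (-4, -3).
Substitute t = -3 − u, where 0 < u < 1 on the interval. Expanding, f(-3 − u) = -u^3 - 15u^2 - 67u - 99.
The nonzero coefficients here are all negative, so for u > 0 every term is negative (or zero), and the constant term -99 is strictly negative.
Therefore f(t) < 0 throughout (-4, -3), and f has no zero there.

No such root exists.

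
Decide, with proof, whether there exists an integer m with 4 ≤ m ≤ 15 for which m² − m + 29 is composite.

m = 5

At m = 5: 5² − 5 + 29 = 49 = 7·7, which is composite.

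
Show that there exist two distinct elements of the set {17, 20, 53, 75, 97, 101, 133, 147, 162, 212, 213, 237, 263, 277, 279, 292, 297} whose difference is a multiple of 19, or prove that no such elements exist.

There is no such pair.

Reduce each element modulo 19: 17↦17, 20↦1, 53↦15, 75↦18, 97↦2, 101↦6, 133↦0, 147↦14, 162↦10, 212↦3, 213↦4, 237↦9, 263↦16, 277↦11, 279↦13, 292↦7, 297↦12.
No residue repeats among the 17 elements, so no pair has difference ≡ 0 (mod 19).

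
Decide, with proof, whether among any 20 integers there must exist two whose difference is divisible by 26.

Take the 20 consecutive integers 100, 101, …, 119: their residues mod 26 are all distinct because 20 ≤ 26.
No two share a residue, so no pair has difference divisible by 26; the claim fails for this set.

No; for instance {100, 101, 102, 103, 104, 105, 106, 107, 108, 109, 110, 111, 112, 113, 114, 115, 116, 117, 118, 119} is a counterexample.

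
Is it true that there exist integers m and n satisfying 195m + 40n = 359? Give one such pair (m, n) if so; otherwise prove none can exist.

No such integers exist.

gcd(195, 40) = 5, so every integer of the form 195m + 40n is a multiple of 5.
But 359 = 5·71 + 4, so 5 ∤ 359.
Therefore 195m + 40n = 359 has no solution in integers.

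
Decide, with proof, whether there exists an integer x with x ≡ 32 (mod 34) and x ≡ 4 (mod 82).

The moduli are not coprime: gcd(34, 82) = 2. Compatibility requires 2 ∣ (4 − 32) = -28, which holds, so solutions exist.
Step through x = 32, 32 + 34, 32 + 2·34, …: the values 32, 66, 100, 134, 168 reduce mod 82 to 32, 66, 18, 52, 4. The value 168 hits 4.
Check: 168 mod 34 = 32, 168 mod 82 = 4. ✓

x = 168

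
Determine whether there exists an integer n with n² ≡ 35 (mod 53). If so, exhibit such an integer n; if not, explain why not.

No, no such integer exists.

Apply Euler's criterion with the prime 53: 35 is a quadratic residue iff 35^26 ≡ 1 (mod 53), and a non-residue iff it is ≡ −1.
Squaring successively (mod 53): 35^2 = 1225 ≡ 6; 35^4 ≡ 6² = 36 ≡ 36; 35^8 ≡ 36² = 1296 ≡ 24; 35^16 ≡ 24² = 576 ≡ 46.
Since 26 = 16 + 8 + 2, 35^26 ≡ 46 · 24 · 6; multiplying out mod 53: 46·24 = 1104 ≡ 44, then 44·6 = 264 ≡ 52. Thus 35^26 ≡ 52 ≡ −1 (mod 53).
By Euler's criterion 35 is a quadratic non-residue mod 53: no n satisfies n² ≡ 35 (mod 53).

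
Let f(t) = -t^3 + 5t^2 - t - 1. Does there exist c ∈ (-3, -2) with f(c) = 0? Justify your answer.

No such root exists.

The endpoint values f(-3) = 74 and f(-2) = 29 are both positive. Claim: f(t) > 0 for every t in (-3, -2).
Substitute t = -2 − u, where 0 < u < 1 on the interval. Expanding, f(-2 − u) = u^3 + 11u^2 + 33u + 29.
The nonzero coefficients here are all positive, so for u > 0 every term is positive (or zero), and the constant term 29 is strictly positive.
So f is strictly positive on (-3, -2); no root exists in the interval.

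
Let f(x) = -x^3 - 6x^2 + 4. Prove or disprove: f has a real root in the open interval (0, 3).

Such a root exists.

f(0) = 4 and f(3) = -77, which have opposite signs.
As a polynomial, f is continuous on every closed interval.
By the Intermediate Value Theorem f must vanish at some point of (0, 3).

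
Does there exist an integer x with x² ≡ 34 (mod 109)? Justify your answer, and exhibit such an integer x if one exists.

x = 90 works: 90² = 8100, and 8100 − 34 = 8066 = 74·109.

x = 90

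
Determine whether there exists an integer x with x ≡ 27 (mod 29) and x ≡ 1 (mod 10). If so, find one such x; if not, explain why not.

The moduli 29 and 10 are coprime, so by the Chinese Remainder Theorem a unique solution modulo 290 exists.
Any solution of the first congruence is x = 27 + 29t; substituting into the second, 29t ≡ 1 − 27 ≡ 4 (mod 10).
29 ≡ 9 (mod 10), so this reads 9t ≡ 4 (mod 10). Note 9·9 = 81 ≡ 1 (mod 10) (as 81 − 1 = 8·10), so 9⁻¹ ≡ 9.
Therefore t ≡ 9·4 = 36 ≡ 6 (mod 10).
With t = 6: x = 27 + 29·6 = 201.
Verify: 201 = 6·29 + 27 and 201 = 20·10 + 1. ✓

x = 201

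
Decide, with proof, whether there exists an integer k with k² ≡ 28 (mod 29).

k = 17

Take k = 17. Then 17² = 289 = 9·29 + 28, so 17² ≡ 28 (mod 29).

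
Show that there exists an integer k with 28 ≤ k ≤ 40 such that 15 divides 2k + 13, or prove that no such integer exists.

k = 31

Scanning upward from k = 28 gives 69, 71, 73, none divisible by 15. At k = 31 we get 2·31 + 13 = 75, and 75 = 15·5.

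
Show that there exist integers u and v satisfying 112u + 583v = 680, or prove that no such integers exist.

u = 131, v = -24

112 and 583 are coprime, so 112u + 583v ranges over all of ℤ.
Euclidean algorithm: 583 = 5·112 + 23, 112 = 4·23 + 20, 23 = 1·20 + 3, 20 = 6·3 + 2, 3 = 1·2 + 1, 2 = 2·1 + 0.
Working back up the chain: 1 = 3 − 1·2 = 3 − (20 − 6·3) = −20 + 7·3 = −20 + 7·(23 − 1·20) = 7·23 − 8·20 = 7·23 − 8·(112 − 4·23) = −8·112 + 39·23 = −8·112 + 39·(583 − 5·112) = 39·583 − 203·112. So 112·(-203) + 583·39 = 1.
Multiplying through by 680: u = (-203)·680 = -138040, v = 39·680 = 26520 is a solution.
Adding 237·583 to u and subtracting 237·112 from v gives the tidier solution (131, -24).
Check: 112·131 + 583·(-24) = 14672 − 13992 = 680. ✓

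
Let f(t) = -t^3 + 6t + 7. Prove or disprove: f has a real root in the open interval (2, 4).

Yes, f has a root in the interval.

f(2) = 11 and f(4) = -33, which have opposite signs.
Since f is a polynomial it is continuous on [2, 4].
By the Intermediate Value Theorem, f takes the value 0 somewhere in the open interval.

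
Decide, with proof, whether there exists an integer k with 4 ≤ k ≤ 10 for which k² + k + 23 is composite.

k = 10

At k = 10: 10² + 10 + 23 = 133 = 7·19, which is composite.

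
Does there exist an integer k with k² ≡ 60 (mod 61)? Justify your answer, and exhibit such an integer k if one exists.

k = 11

Take k = 11. Then 11² = 121 = 1·61 + 60, so 11² ≡ 60 (mod 61).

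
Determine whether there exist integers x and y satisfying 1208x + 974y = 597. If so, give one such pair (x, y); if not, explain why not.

gcd(1208, 974) = 2, so every integer of the form 1208x + 974y is a multiple of 2.
But 597 = 2·298 + 1, so 2 ∤ 597.
Hence no integers x, y satisfy the equation.

There are no such integers.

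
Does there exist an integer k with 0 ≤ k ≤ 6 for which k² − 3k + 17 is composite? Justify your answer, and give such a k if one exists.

At k = 4: 4² − 3·4 + 17 = 21 = 3·7, which is composite.

k = 4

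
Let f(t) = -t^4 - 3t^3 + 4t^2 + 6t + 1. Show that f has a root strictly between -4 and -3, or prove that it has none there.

Such a root exists.

f(-4) = -23 and f(-3) = 19, which have opposite signs.
f is continuous everywhere (it is a polynomial), in particular on [-4, -3].
By the Intermediate Value Theorem f must vanish at some point of (-4, -3).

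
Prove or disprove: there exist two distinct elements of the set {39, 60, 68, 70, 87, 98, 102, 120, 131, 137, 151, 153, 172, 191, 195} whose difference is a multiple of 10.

The pair (60, 70) works.

Reduce each element mod 10: 39↦9, 60↦0, 68↦8, 70↦0, 87↦7, 98↦8, 102↦2, 120↦0, 131↦1, 137↦7, 151↦1, 153↦3, 172↦2, 191↦1, 195↦5. The residue 0 repeats (at 60 and 70), and 70 − 60 = 10 = 1·10.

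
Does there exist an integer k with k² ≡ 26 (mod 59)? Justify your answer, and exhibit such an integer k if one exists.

Take k = 47. Then 47² = 2209 = 37·59 + 26, so 47² ≡ 26 (mod 59).

k = 47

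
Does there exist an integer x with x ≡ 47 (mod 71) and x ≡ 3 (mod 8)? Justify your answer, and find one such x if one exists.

Since 71 and 8 share no common factor, CRT says the pair of congruences has a solution (unique mod 568).
Write x = 47 + 71t and require 47 + 71t ≡ 3 (mod 8), i.e. 71t ≡ 4 (mod 8).
71 ≡ 7 (mod 8), so this reads 7t ≡ 4 (mod 8). Since 7·7 = 49 = 6·8 + 1, the inverse of 7 mod 8 is 7.
Therefore t ≡ 7·4 = 28 ≡ 4 (mod 8).
Taking t = 4 gives x = 47 + 71·4 = 331.
Indeed 331 ≡ 47 (mod 71) and 331 ≡ 3 (mod 8).

x = 331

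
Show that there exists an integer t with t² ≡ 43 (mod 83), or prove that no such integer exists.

Apply Euler's criterion with the prime 83: 43 is a quadratic residue iff 43^41 ≡ 1 (mod 83), and a non-residue iff it is ≡ −1.
Repeated squaring mod 83: 43^2 = 1849 ≡ 23; 43^4 ≡ 23² = 529 ≡ 31; 43^8 ≡ 31² = 961 ≡ 48; 43^16 ≡ 48² = 2304 ≡ 63; 43^32 ≡ 63² = 3969 ≡ 68.
Since 41 = 32 + 8 + 1, 43^41 ≡ 68 · 48 · 43; multiplying out mod 83: 68·48 = 3264 ≡ 27, then 27·43 = 1161 ≡ 82. Thus 43^41 ≡ 82 ≡ −1 (mod 83).
By Euler's criterion 43 is a quadratic non-residue mod 83: no t satisfies t² ≡ 43 (mod 83).

There is no such integer.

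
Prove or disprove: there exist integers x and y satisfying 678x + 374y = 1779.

There are no such integers.

Any value of 678x + 374y is a multiple of gcd(678, 374) = 2.
But 1779 is not a multiple of 2 (it leaves remainder 1).
So the equation is unsolvable over ℤ.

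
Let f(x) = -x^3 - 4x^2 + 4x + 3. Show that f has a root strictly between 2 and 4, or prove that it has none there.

f(2) = -13 and f(4) = -109, both negative, so a sign-change argument is unavailable; we show f keeps this sign on the whole interval.
Shift to the endpoint 2: with x = 2 + u (0 < u < 2), one computes f(2 + u) = -u^3 - 10u^2 - 24u - 13.
All 4 nonzero coefficients of this polynomial in u are negative; hence for u > 0 the value is a sum of negative terms (the constant -13 among them).
Therefore f(x) < 0 throughout (2, 4), and f has no zero there.

f has no root in that interval.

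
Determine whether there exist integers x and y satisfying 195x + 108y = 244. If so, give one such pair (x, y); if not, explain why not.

Both 195 and 108 are divisible by gcd(195, 108) = 3, hence so is any combination 195x + 108y.
But 244 is not a multiple of 3 (it leaves remainder 1).
Hence no integers x, y satisfy the equation.

There are no such integers.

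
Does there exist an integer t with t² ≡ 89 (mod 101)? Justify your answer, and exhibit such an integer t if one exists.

Apply Euler's criterion with the prime 101: 89 is a quadratic residue iff 89^50 ≡ 1 (mod 101), and a non-residue iff it is ≡ −1.
Squaring successively (mod 101): 89^2 = 7921 ≡ 43; 89^4 ≡ 43² = 1849 ≡ 31; 89^8 ≡ 31² = 961 ≡ 52; 89^16 ≡ 52² = 2704 ≡ 78; 89^32 ≡ 78² = 6084 ≡ 24.
Since 50 = 32 + 16 + 2, 89^50 ≡ 24 · 78 · 43; multiplying out mod 101: 24·78 = 1872 ≡ 54, then 54·43 = 2322 ≡ 100. Thus 89^50 ≡ 100 ≡ −1 (mod 101).
The value −1 means 89 is a non-residue modulo 101, so t² ≡ 89 (mod 101) is impossible.

No such integer exists.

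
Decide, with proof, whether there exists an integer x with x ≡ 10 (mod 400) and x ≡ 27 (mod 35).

Reduce both congruences modulo 5, which divides 400 and 35: they say x ≡ 10 (mod 5) and x ≡ 27 (mod 5).
However 10 ≡ 0 and 27 ≡ 2 (mod 5), and 0 ≠ 2.
So no integer satisfies both congruences.

There is no such integer.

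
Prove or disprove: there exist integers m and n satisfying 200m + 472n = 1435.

No, no such integers exist.

Any value of 200m + 472n is a multiple of gcd(200, 472) = 8.
But 1435 is not a multiple of 8 (it leaves remainder 3).
Hence no integers m, n satisfy the equation.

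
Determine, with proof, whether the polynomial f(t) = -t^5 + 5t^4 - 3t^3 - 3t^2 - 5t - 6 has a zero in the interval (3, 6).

f(3) = 33 and f(6) = -2088, which have opposite signs.
Since f is a polynomial it is continuous on [3, 6].
By the Intermediate Value Theorem, f takes the value 0 somewhere in the open interval.

Yes, f has a root in the interval.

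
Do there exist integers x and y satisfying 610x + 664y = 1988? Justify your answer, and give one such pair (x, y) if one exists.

x = 246, y = -223

Since gcd(610, 664) = 2 and 1988 = 2·994, Bézout's identity guarantees a solution.
Dividing through by 2 reduces the equation to 305x + 332y = 994.
Run the Euclidean algorithm on 332 and 305: 332 = 1·305 + 27, 305 = 11·27 + 8, 27 = 3·8 + 3, 8 = 2·3 + 2, 3 = 1·2 + 1, 2 = 2·1 + 0.
Unwinding: 1 = 3 − 1·2 = 3 − (8 − 2·3) = −8 + 3·3 = −8 + 3·(27 − 3·8) = 3·27 − 10·8 = 3·27 − 10·(305 − 11·27) = −10·305 + 113·27 = −10·305 + 113·(332 − 1·305) = 113·332 − 123·305, i.e. 305·(-123) + 332·113 = 1.
Multiplying through by 994: x = (-123)·994 = -122262, y = 113·994 = 112322 is a solution.
The general solution is x = -122262 + 332k, y = 112322 − 305k; taking k = 369 gives the smaller pair x = 246, y = -223.
Indeed 610·246 + 664·(-223) = 150060 − 148072 = 1988.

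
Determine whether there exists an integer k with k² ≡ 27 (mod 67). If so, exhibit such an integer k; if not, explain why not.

No such integer exists.

67 is prime, so by Euler's criterion 27 is a square mod 67 iff 27^((67−1)/2) = 27^33 ≡ 1 (mod 67).
Repeated squaring mod 67: 27^2 = 729 ≡ 59; 27^4 ≡ 59² = 3481 ≡ 64; 27^8 ≡ 64² = 4096 ≡ 9; 27^16 ≡ 9² = 81 ≡ 14; 27^32 ≡ 14² = 196 ≡ 62.
Since 33 = 32 + 1, 27^33 ≡ 62 · 27; multiplying out mod 67: 62·27 = 1674 ≡ 66. Thus 27^33 ≡ 66 ≡ −1 (mod 67).
By Euler's criterion 27 is a quadratic non-residue mod 67: no k satisfies k² ≡ 27 (mod 67).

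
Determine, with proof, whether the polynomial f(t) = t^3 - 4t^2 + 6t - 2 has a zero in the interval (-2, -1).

No such root exists.

f(-2) = -38 and f(-1) = -13, both negative.
The derivative f'(t) = 3t^2 - 8t + 6 is a quadratic with discriminant (-8)² − 4·3·6 = -8 < 0; it never vanishes, so it is always positive (sign of the leading coefficient).
Hence f is strictly increasing on ℝ, and in particular on [-2, -1]. A strictly monotone function with same-sign endpoint values stays negative on the whole interval, so f has no zero in (-2, -1).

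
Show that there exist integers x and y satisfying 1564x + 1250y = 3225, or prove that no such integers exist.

No such integers exist.

Any value of 1564x + 1250y is a multiple of gcd(1564, 1250) = 2.
However 3225 leaves remainder 1 on division by 2.
Hence no integers x, y satisfy the equation.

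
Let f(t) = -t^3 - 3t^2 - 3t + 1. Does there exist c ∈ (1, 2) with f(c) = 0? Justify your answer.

No.

f(1) = -6 and f(2) = -25, both negative, so a sign-change argument is unavailable; we show f keeps this sign on the whole interval.
Shift to the endpoint 1: with t = 1 + u (0 < u < 1), one computes f(1 + u) = -u^3 - 6u^2 - 12u - 6.
All 4 nonzero coefficients of this polynomial in u are negative; hence for u > 0 the value is a sum of negative terms (the constant -6 among them).
Therefore f(t) < 0 throughout (1, 2), and f has no zero there.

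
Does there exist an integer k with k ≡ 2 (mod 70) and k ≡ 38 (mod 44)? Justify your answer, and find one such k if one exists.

k = 1402

The moduli are not coprime: gcd(70, 44) = 2. Compatibility requires 2 ∣ (38 − 2) = 36, which holds, so solutions exist.
Put k = 2 + 70t, so we need 70t ≡ 36 (mod 44), equivalently (divide by 2) 35t ≡ 18 (mod 22).
35 ≡ 13 (mod 22), so this reads 13t ≡ 18 (mod 22). Invert 13 mod 22 by the Euclidean algorithm: 22 = 1·13 + 9, 13 = 1·9 + 4, 9 = 2·4 + 1, 4 = 4·1 + 0; back-substituting, 1 = 9 − 2·4 = 9 − 2·(13 − 1·9) = −2·13 + 3·9 = −2·13 + 3·(22 − 1·13) = 3·22 − 5·13. Hence 13·(-5) ≡ 1, so 13⁻¹ ≡ -5 ≡ 17 (mod 22).
Multiplying by 17: t ≡ 17·18 = 306 ≡ 20 (mod 22).
Then k = 2 + 70·20 = 1402.
Indeed 1402 ≡ 2 (mod 70) and 1402 ≡ 38 (mod 44).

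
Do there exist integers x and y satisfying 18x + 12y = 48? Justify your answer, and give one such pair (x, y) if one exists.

x = 0, y = 4

gcd(18, 12) = 6, and 6 divides 48, so integer solutions exist.
Dividing through by 6 reduces the equation to 3x + 2y = 8.
Dividing repeatedly: 3 = 1·2 + 1, 2 = 2·1 + 0.
Unwinding: 1 = 3 − 1·2, i.e. 3·1 + 2·(-1) = 1.
Multiplying through by 8: x = 1·8 = 8, y = (-1)·8 = -8 is a solution.
Shifting by a multiple of (2, −3) keeps it a solution: x = 8 − 4·2 = 0, y = -8 + 4·3 = 4.
Indeed 18·0 + 12·4 = 0 + 48 = 48.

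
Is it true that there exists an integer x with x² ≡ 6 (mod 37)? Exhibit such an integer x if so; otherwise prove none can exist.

No, no such integer exists.

37 is prime, so by Euler's criterion 6 is a square mod 37 iff 6^((37−1)/2) = 6^18 ≡ 1 (mod 37).
Repeated squaring mod 37: 6^2 = 36 ≡ 36; 6^4 ≡ 36² = 1296 ≡ 1; 6^8 ≡ 1² = 1 ≡ 1; 6^16 ≡ 1² = 1 ≡ 1.
Since 18 = 16 + 2, 6^18 ≡ 1 · 36; multiplying out mod 37: 1·36 = 36 ≡ 36. Thus 6^18 ≡ 36 ≡ −1 (mod 37).
The value −1 means 6 is a non-residue modulo 37, so x² ≡ 6 (mod 37) is impossible.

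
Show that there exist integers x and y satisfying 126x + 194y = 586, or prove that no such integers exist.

gcd(126, 194) = 2, and 2 divides 586, so integer solutions exist.
Dividing through by 2 reduces the equation to 63x + 97y = 293.
Run the Euclidean algorithm on 97 and 63: 97 = 1·63 + 34, 63 = 1·34 + 29, 34 = 1·29 + 5, 29 = 5·5 + 4, 5 = 1·4 + 1, 4 = 4·1 + 0.
Unwinding: 1 = 5 − 1·4 = 5 − (29 − 5·5) = −29 + 6·5 = −29 + 6·(34 − 1·29) = 6·34 − 7·29 = 6·34 − 7·(63 − 1·34) = −7·63 + 13·34 = −7·63 + 13·(97 − 1·63) = 13·97 − 20·63, i.e. 63·(-20) + 97·13 = 1.
Times 293: 63·(-5860) + 97·3809 = 293, so (-5860, 3809) solves it.
The general solution is x = -5860 + 97k, y = 3809 − 63k; taking k = 61 gives the smaller pair x = 57, y = -34.
Indeed 126·57 + 194·(-34) = 7182 − 6596 = 586.

x = 57, y = -34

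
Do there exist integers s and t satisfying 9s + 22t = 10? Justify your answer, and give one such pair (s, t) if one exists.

s = 6, t = -2

9 and 22 are coprime, so 9s + 22t ranges over all of ℤ.
Run the Euclidean algorithm on 22 and 9: 22 = 2·9 + 4, 9 = 2·4 + 1, 4 = 4·1 + 0.
Back-substituting, 1 = 9 − 2·4 = 9 − 2·(22 − 2·9) = −2·22 + 5·9; that is, 9·5 + 22·(-2) = 1.
Scaling by 10 gives the particular solution (s, t) = (50, -20).
Subtracting 2·22 from s and adding 2·9 to t gives the tidier solution (6, -2).
Check: 9·6 + 22·(-2) = 54 − 44 = 10. ✓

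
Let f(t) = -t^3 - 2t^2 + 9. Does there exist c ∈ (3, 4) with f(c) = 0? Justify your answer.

The endpoint values f(3) = -36 and f(4) = -87 are both negative. Claim: f(t) < 0 for every t in (3, 4).
Substitute t = 3 + u, where 0 < u < 1 on the interval. Expanding, f(3 + u) = -u^3 - 11u^2 - 39u - 36.
The nonzero coefficients here are all negative, so for u > 0 every term is negative (or zero), and the constant term -36 is strictly negative.
Therefore f(t) < 0 throughout (3, 4), and f has no zero there.

No such root exists.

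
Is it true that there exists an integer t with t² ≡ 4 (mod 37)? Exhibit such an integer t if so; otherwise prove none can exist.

t = 35

Take t = 35. Then 35² = 1225 = 33·37 + 4, so 35² ≡ 4 (mod 37).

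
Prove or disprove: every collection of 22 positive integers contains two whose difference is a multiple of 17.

There are exactly 17 possible remainders on division by 17.
With 22 integers and only 17 classes, the pigeonhole principle forces two of them, say a and b, into the same class.
Equal remainders mean a − b ≡ 0 (mod 17), so 17 divides their difference.

Yes.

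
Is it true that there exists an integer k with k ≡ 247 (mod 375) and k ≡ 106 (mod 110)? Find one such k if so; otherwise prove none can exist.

gcd(375, 110) = 5. If k ≡ 247 (mod 375) and k ≡ 106 (mod 110), then k ≡ 247 (mod 5) and k ≡ 106 (mod 5).
These are incompatible: 247 − 106 = 141 is not divisible by 5.
Therefore no such k exists.

There is no such integer.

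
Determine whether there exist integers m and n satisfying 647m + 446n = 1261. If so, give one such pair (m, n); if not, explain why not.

Since gcd(647, 446) = 1, every integer is an integer combination of 647 and 446.
Dividing repeatedly: 647 = 1·446 + 201, 446 = 2·201 + 44, 201 = 4·44 + 25, 44 = 1·25 + 19, 25 = 1·19 + 6, 19 = 3·6 + 1, 6 = 6·1 + 0.
Back-substituting, 1 = 19 − 3·6 = 19 − 3·(25 − 1·19) = −3·25 + 4·19 = −3·25 + 4·(44 − 1·25) = 4·44 − 7·25 = 4·44 − 7·(201 − 4·44) = −7·201 + 32·44 = −7·201 + 32·(446 − 2·201) = 32·446 − 71·201 = 32·446 − 71·(647 − 1·446) = −71·647 + 103·446; that is, 647·(-71) + 446·103 = 1.
Times 1261: 647·(-89531) + 446·129883 = 1261, so (-89531, 129883) solves it.
The general solution is m = -89531 + 446k, n = 129883 − 647k; taking k = 201 gives the smaller pair m = 115, n = -164.
Check: 647·115 + 446·(-164) = 74405 − 73144 = 1261. ✓

m = 115, n = -164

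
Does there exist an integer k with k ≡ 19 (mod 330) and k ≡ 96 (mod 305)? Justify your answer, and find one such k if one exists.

Both moduli are multiples of 5 = gcd(330, 305), so any solution would satisfy k ≡ 19 and k ≡ 96 modulo 5 simultaneously.
These are incompatible: 19 − 96 = -77 is not divisible by 5.
Therefore no such k exists.

No, no such integer exists.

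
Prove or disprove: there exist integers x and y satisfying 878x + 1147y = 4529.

x = 239, y = -179

878 and 1147 are coprime, so 878x + 1147y ranges over all of ℤ.
Run the Euclidean algorithm on 1147 and 878: 1147 = 1·878 + 269, 878 = 3·269 + 71, 269 = 3·71 + 56, 71 = 1·56 + 15, 56 = 3·15 + 11, 15 = 1·11 + 4, 11 = 2·4 + 3, 4 = 1·3 + 1, 3 = 3·1 + 0.
Working back up the chain: 1 = 4 − 1·3 = 4 − (11 − 2·4) = −11 + 3·4 = −11 + 3·(15 − 1·11) = 3·15 − 4·11 = 3·15 − 4·(56 − 3·15) = −4·56 + 15·15 = −4·56 + 15·(71 − 1·56) = 15·71 − 19·56 = 15·71 − 19·(269 − 3·71) = −19·269 + 72·71 = −19·269 + 72·(878 − 3·269) = 72·878 − 235·269 = 72·878 − 235·(1147 − 1·878) = −235·1147 + 307·878. So 878·307 + 1147·(-235) = 1.
Times 4529: 878·1390403 + 1147·(-1064315) = 4529, so (1390403, -1064315) solves it.
Subtracting 1212·1147 from x and adding 1212·878 to y gives the tidier solution (239, -179).
Check: 878·239 + 1147·(-179) = 209842 − 205313 = 4529. ✓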